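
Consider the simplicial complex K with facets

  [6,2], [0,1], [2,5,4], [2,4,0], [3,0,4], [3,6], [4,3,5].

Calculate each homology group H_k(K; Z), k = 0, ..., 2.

H_0 = Z,  H_1 = Z,  H_2 = 0.

Fix the vertex order 0 < 1 < 2 < 3 < 4 < 5 < 6 and write every simplex with vertices in increasing order. Then dim K = 2 and the simplices of K are:

  0-simplices (7): [0], [1], [2], [3], [4], [5], [6]
  1-simplices (11): [0,1], [0,2], [0,3], [0,4], [2,4], [2,5], [2,6], [3,4], [3,5], [3,6], [4,5]
  2-simplices (4): [0,2,4], [0,3,4], [2,4,5], [3,4,5]

Hence C_0 ≅ Z^7, C_1 ≅ Z^11, C_2 ≅ Z^4.

The boundary map ∂_1: C_1 → C_0 maps an edge to its endpoints' difference, ∂[p,q] = q − p.
As a 7×11 matrix over Z this has rank 6, with invariant factors (1,1,1,1,1,1).

Boundary ∂_2: C_2 → C_1 acts by ∂[p,q,r] = [q,r] − [p,r] + [p,q]. For instance
  ∂[0,2,4] = [2,4] − [0,4] + [0,2],
  ∂[2,4,5] = [4,5] − [2,5] + [2,4].
This gives a 11×4 integer matrix of rank 4; reducing to Smith normal form yields diagonal entries (1,1,1,1).

Computing H_k = (kernel of ∂_k) / (image of ∂_{k+1}):

  H_0: rank C_0 − rank ∂_1 = 7 − 6 = 1, and the invariant factors of ∂_1 are all 1, so H_0 ≅ Z.
  H_1: rank ker ∂_1 − rank ∂_2 = (11 − 6) − 4 = 1, and the invariant factors of ∂_2 are all 1, so H_1 ≅ Z.
  H_2: rank ker ∂_2 − rank ∂_3 = (4 − 4) − 0 = 0, and there is no ∂_3, so H_2 ≅ 0.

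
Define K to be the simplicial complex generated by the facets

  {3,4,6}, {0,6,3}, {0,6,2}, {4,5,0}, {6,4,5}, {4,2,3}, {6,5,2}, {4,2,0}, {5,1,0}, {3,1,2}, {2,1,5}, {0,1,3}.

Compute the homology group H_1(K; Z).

We work with the vertex ordering 0 < 1 < 2 < 3 < 4 < 5 < 6. The simplices of K, each written with vertices in increasing order, are:

  0-simplices (7): [0], [1], [2], [3], [4], [5], [6]
  1-simplices (18): [0,1], [0,2], [0,3], [0,4], [0,5], [0,6], [1,2], [1,3], [1,5], [2,3], [2,4], [2,5], [2,6], [3,4], [3,6], [4,5], [4,6], [5,6]
  2-simplices (12): [0,1,3], [0,1,5], [0,2,4], [0,2,6], [0,3,6], [0,4,5], [1,2,3], [1,2,5], [2,3,4], [2,5,6], [3,4,6], [4,5,6]

giving chain groups C_0 ≅ Z^7, C_1 ≅ Z^18, C_2 ≅ Z^12.

The boundary map ∂_1: C_1 → C_0 sends each edge [p,q] (with p < q) to q − p.
This gives a 7×18 integer matrix of rank 6; reducing to Smith normal form yields diagonal entries (1,1,1,1,1,1).

Boundary ∂_2: C_2 → C_1 acts by ∂[p,q,r] = [q,r] − [p,r] + [p,q]. For instance
  ∂[0,1,5] = [1,5] − [0,5] + [0,1],
  ∂[2,5,6] = [5,6] − [2,6] + [2,5].
As a 18×12 matrix over Z this has rank 12, with invariant factors (1,1,1,1,1,1,1,1,1,1,1,2).

From H_k ≅ ker(∂_k) / im(∂_{k+1}) we obtain:

  H_1: rank ker ∂_1 − rank ∂_2 = (18 − 6) − 12 = 0, and ∂_2 has invariant factor 2 > 1, so H_1 ≅ Z/2.

H_1 ≅ Z/2.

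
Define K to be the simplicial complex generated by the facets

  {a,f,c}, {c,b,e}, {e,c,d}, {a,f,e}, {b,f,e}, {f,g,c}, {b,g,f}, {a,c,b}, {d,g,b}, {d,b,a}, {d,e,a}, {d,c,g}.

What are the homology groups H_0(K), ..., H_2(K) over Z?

Take the total order a < b < c < d < e < f < g on the vertex set. Then K (dimension 2) consists of the simplices:

  0-simplices (7): a, b, c, d, e, f, g
  1-simplices (18): ab, ac, ad, ae, af, bc, bd, be, bf, bg, cd, ce, cf, cg, de, dg, ef, fg
  2-simplices (12): abc, abd, acf, ade, aef, bce, bdg, bef, bfg, cde, cdg, cfg

Hence C_0 ≅ Z^7, C_1 ≅ Z^18, C_2 ≅ Z^12.

Boundary ∂_1: C_1 → C_0 is given by ∂[p,q] = [q] − [p].
The resulting 7×18 matrix has rank 6, and its Smith normal form has invariant factors (1,1,1,1,1,1).

The boundary map ∂_2: C_2 → C_1 sends each 2-simplex [p,q,r] to [q,r] − [p,r] + [p,q]. For instance
  ∂cdg = dg − cg + cd,
  ∂bef = ef − bf + be.
The resulting 18×12 matrix has rank 12, and its Smith normal form has invariant factors (1,1,1,1,1,1,1,1,1,1,1,2).

From H_k ≅ ker(∂_k) / im(∂_{k+1}) we obtain:

  H_0: rank C_0 − rank ∂_1 = 7 − 6 = 1, and the invariant factors of ∂_1 are all 1, so H_0 ≅ Z.
  H_1: rank ker ∂_1 − rank ∂_2 = (18 − 6) − 12 = 0, and ∂_2 has invariant factor 2 > 1, so H_1 ≅ Z_2.
  H_2: rank ker ∂_2 − rank ∂_3 = (12 − 12) − 0 = 0, and there is no ∂_3, so H_2 ≅ 0.

H_0 = Z,  H_1 = Z_2,  H_2 = 0.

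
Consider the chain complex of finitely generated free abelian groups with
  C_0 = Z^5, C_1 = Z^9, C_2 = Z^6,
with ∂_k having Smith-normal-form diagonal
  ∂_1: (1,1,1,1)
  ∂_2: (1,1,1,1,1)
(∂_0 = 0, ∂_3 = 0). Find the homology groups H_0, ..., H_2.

H_0: b_0 = 5 − 0 − 4 = 1; torsion from ∂_1 factors > 1: none. So H_0 ≅ Z.
H_1: b_1 = 9 − 4 − 5 = 0; torsion from ∂_2 factors > 1: none. So H_1 ≅ 0.
H_2: b_2 = 6 − 5 − 0 = 1; torsion from ∂_3 factors > 1: none. So H_2 ≅ Z.

H_0 ≅ Z,  H_1 = 0,  H_2 ≅ Z.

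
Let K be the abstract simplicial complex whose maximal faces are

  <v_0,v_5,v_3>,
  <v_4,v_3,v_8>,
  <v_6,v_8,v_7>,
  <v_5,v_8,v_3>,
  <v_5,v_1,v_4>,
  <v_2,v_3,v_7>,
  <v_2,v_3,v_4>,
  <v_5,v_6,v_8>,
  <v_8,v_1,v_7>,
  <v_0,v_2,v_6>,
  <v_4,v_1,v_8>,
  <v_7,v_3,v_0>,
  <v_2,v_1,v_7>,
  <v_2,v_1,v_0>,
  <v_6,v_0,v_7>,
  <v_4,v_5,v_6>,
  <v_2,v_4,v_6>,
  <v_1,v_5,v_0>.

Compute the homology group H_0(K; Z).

H_0 ≅ Z.

Take the total order v_0 < v_1 < v_2 < v_3 < v_4 < v_5 < v_6 < v_7 < v_8 on the vertex set. Then K (dimension 2) consists of the simplices:

  0-simplices (9): [v_0], [v_1], [v_2], [v_3], [v_4], [v_5], [v_6], [v_7], [v_8]
  1-simplices (27): (27 of them)
  2-simplices (18): (18 of them)

so the chain groups are C_0 ≅ Z^9, C_1 ≅ Z^27, C_2 ≅ Z^18.

∂_1: C_1 → C_0 is given by ∂[p,q] = [q] − [p]. For instance
  ∂[v_3,v_5] = [v_5] − [v_3].
The 9×27 boundary matrix has rank 8 and Smith normal form diag(1,1,1,1,1,1,1,1).

Boundary ∂_2: C_2 → C_1 maps a triangle to the signed sum of its edges. For instance
  ∂[v_5,v_6,v_8] = [v_6,v_8] − [v_5,v_8] + [v_5,v_6],
  ∂[v_6,v_7,v_8] = [v_7,v_8] − [v_6,v_8] + [v_6,v_7].
As a 27×18 matrix over Z this has rank 18, with invariant factors (1,1,1,1,1,1,1,1,1,1,1,1,1,1,1,1,1,2).

Reading off H_k = ker ∂_k / im ∂_{k+1}:

  H_0: rank C_0 − rank ∂_1 = 9 − 8 = 1, and the invariant factors of ∂_1 are all 1, so H_0 ≅ Z.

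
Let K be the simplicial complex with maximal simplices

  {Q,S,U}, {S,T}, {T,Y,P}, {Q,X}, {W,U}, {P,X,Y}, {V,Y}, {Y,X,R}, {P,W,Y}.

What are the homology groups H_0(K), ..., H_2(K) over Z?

H_0 = Z,  H_1 = Z^2,  H_2 = 0.

K has 10 vertices, 16 edges, 5 triangles.
rank ∂_0 = 0, rank ∂_1 = 9 ⇒ b_0 = 10 − 0 − 9 = 1; all invariant factors of ∂_1 are 1 so no torsion. So H_0 ≅ Z.
rank ∂_1 = 9, rank ∂_2 = 5 ⇒ b_1 = 16 − 9 − 5 = 2; all invariant factors of ∂_2 are 1 so no torsion. So H_1 ≅ Z^2.
rank ∂_2 = 5, rank ∂_3 = 0 ⇒ b_2 = 5 − 5 − 0 = 0. So H_2 ≅ 0.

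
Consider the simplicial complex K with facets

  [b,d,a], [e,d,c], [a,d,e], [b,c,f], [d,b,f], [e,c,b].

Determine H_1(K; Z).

We work with the vertex ordering a < b < c < d < e < f. The simplices of K, each written with vertices in increasing order, are:

  0-simplices (6): a, b, c, d, e, f
  1-simplices (12): ab, ad, ae, bc, bd, be, bf, cd, ce, cf, de, df
  2-simplices (6): abd, ade, bce, bcf, bdf, cde

Hence C_0 ≅ Z^6, C_1 ≅ Z^12, C_2 ≅ Z^6.

∂_1: C_1 → C_0 maps an edge to its endpoints' difference, ∂[p,q] = q − p.
The resulting 6×12 matrix has rank 5, and its Smith normal form has invariant factors (1,1,1,1,1).

Boundary ∂_2: C_2 → C_1 acts by ∂[p,q,r] = [q,r] − [p,r] + [p,q]. For instance
  ∂ade = de − ae + ad,
  ∂bce = ce − be + bc.
As a 12×6 matrix over Z this has rank 6, with invariant factors (1,1,1,1,1,1).

Now H_k = ker ∂_k / im ∂_{k+1}, so:

  H_1: rank ker ∂_1 − rank ∂_2 = (12 − 5) − 6 = 1, and the invariant factors of ∂_2 are all 1, so H_1 = Z.

H_1 ≅ Z.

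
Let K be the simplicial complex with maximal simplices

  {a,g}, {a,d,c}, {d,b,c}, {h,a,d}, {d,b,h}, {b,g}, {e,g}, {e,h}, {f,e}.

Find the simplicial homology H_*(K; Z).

H_0 ≅ Z,  H_1 ≅ Z^2,  H_2 = 0.

Fix the vertex order a < b < c < d < e < f < g < h and write every simplex with vertices in increasing order. Then dim K = 2 and the simplices of K are:

  0-simplices (8): a, b, c, d, e, f, g, h
  1-simplices (13): ac, ad, ag, ah, bc, bd, bg, bh, cd, dh, ef, eg, eh
  2-simplices (4): acd, adh, bcd, bdh

Hence C_0 ≅ Z^8, C_1 ≅ Z^13, C_2 ≅ Z^4.

∂_1: C_1 → C_0 is given by ∂[p,q] = [q] − [p]. For instance
  ∂dh = h − d.
The 8×13 boundary matrix has rank 7 and Smith normal form diag(1,1,1,1,1,1,1).

Boundary ∂_2: C_2 → C_1 acts by ∂[p,q,r] = [q,r] − [p,r] + [p,q]. For instance
  ∂adh = dh − ah + ad,
  ∂bdh = dh − bh + bd.
As a 13×4 matrix over Z this has rank 4, with invariant factors (1,1,1,1).

Reading off H_k = ker ∂_k / im ∂_{k+1}:

  H_0: rank C_0 − rank ∂_1 = 8 − 7 = 1, and the invariant factors of ∂_1 are all 1, so H_0 = Z.
  H_1: rank ker ∂_1 − rank ∂_2 = (13 − 7) − 4 = 2, and the invariant factors of ∂_2 are all 1, so H_1 = Z^2.
  H_2: rank ker ∂_2 − rank ∂_3 = (4 − 4) − 0 = 0, and there is no ∂_3, so H_2 = 0.

As a check, the Euler characteristic is 8 − 13 + 4 = -1, which agrees with 1 − 2 + 0 = -1.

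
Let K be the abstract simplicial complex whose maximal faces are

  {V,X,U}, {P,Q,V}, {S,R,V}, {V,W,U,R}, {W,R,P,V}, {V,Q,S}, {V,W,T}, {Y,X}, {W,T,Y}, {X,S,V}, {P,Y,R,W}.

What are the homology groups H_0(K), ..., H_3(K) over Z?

H_0 ≅ Z,  H_1 ≅ Z,  H_2 = 0,  H_3 = 0.

We work with the vertex ordering P < Q < R < S < T < U < V < W < X < Y. The simplices of K, each written with vertices in increasing order, are:

  0-simplices (10): P, Q, R, S, T, U, V, W, X, Y
  1-simplices (24): PQ, PR, PV, PW, PY, QS, QV, RS, RU, RV, RW, RY, SV, SX, TV, TW, TY, UV, UW, UX, VW, VX, WY, XY
  2-simplices (17): PQV, PRV, PRW, PRY, PVW, PWY, QSV, RSV, RUV, RUW, RVW, RWY, SVX, TVW, TWY, UVW, UVX
  3-simplices (3): PRVW, PRWY, RUVW

Hence C_0 ≅ Z^10, C_1 ≅ Z^24, C_2 ≅ Z^17, C_3 ≅ Z^3.

The boundary map ∂_1: C_1 → C_0 maps an edge to its endpoints' difference, ∂[p,q] = q − p. For instance
  ∂PR = R − P.
This gives a 10×24 integer matrix of rank 9; reducing to Smith normal form yields diagonal entries (1,1,1,1,1,1,1,1,1).

The boundary map ∂_2: C_2 → C_1 acts by ∂[p,q,r] = [q,r] − [p,r] + [p,q]. For instance
  ∂SVX = VX − SX + SV,
  ∂PVW = VW − PW + PV.
The 24×17 boundary matrix has rank 14 and Smith normal form diag(1,1,1,1,1,1,1,1,1,1,1,1,1,1).

∂_3: C_3 → C_2 sends each 3-simplex σ to the alternating sum Σ_i (−1)^i (σ with its i-th vertex removed). For instance
  ∂RUVW = UVW − RVW + RUW − RUV,
  ∂PRVW = RVW − PVW + PRW − PRV.
As a 17×3 matrix over Z this has rank 3, with invariant factors (1,1,1).

Reading off H_k = ker ∂_k / im ∂_{k+1}:

  H_0: rank C_0 − rank ∂_1 = 10 − 9 = 1, and the invariant factors of ∂_1 are all 1, so H_0 = Z.
  H_1: rank ker ∂_1 − rank ∂_2 = (24 − 9) − 14 = 1, and the invariant factors of ∂_2 are all 1, so H_1 = Z.
  H_2: rank ker ∂_2 − rank ∂_3 = (17 − 14) − 3 = 0, and the invariant factors of ∂_3 are all 1, so H_2 = 0.
  H_3: rank ker ∂_3 − rank ∂_4 = (3 − 3) − 0 = 0, and there is no ∂_4, so H_3 = 0.

As a check, the Euler characteristic is 10 − 24 + 17 − 3 = 0, which agrees with 1 − 1 + 0 − 0 = 0.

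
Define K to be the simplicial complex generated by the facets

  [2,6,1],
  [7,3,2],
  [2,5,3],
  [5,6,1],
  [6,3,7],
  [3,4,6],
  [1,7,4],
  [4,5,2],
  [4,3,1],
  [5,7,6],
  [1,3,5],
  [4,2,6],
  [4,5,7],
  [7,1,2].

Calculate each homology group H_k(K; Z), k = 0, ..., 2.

H_0 ≅ Z,  H_1 ≅ Z^2,  H_2 ≅ Z.

We work with the vertex ordering 1 < 2 < 3 < 4 < 5 < 6 < 7. The simplices of K, each written with vertices in increasing order, are:

  0-simplices (7): [1], [2], [3], [4], [5], [6], [7]
  1-simplices (21): [1,2], [1,3], [1,4], [1,5], [1,6], [1,7], [2,3], [2,4], [2,5], [2,6], [2,7], [3,4], [3,5], [3,6], [3,7], [4,5], [4,6], [4,7], [5,6], [5,7], [6,7]
  2-simplices (14): [1,2,6], [1,2,7], [1,3,4], [1,3,5], [1,4,7], [1,5,6], [2,3,5], [2,3,7], [2,4,5], [2,4,6], [3,4,6], [3,6,7], [4,5,7], [5,6,7]

giving chain groups C_0 ≅ Z^7, C_1 ≅ Z^21, C_2 ≅ Z^14.

∂_1: C_1 → C_0 is given by ∂[p,q] = [q] − [p]. For instance
  ∂[1,4] = [4] − [1].
The resulting 7×21 matrix has rank 6, and its Smith normal form has invariant factors (1,1,1,1,1,1).

∂_2: C_2 → C_1 sends each 2-simplex [p,q,r] to [q,r] − [p,r] + [p,q]. For instance
  ∂[2,4,6] = [4,6] − [2,6] + [2,4],
  ∂[1,2,6] = [2,6] − [1,6] + [1,2].
The resulting 21×14 matrix has rank 13, and its Smith normal form has invariant factors (1,1,1,1,1,1,1,1,1,1,1,1,1).

Now H_k = ker ∂_k / im ∂_{k+1}, so:

  H_0: rank C_0 − rank ∂_1 = 7 − 6 = 1, and the invariant factors of ∂_1 are all 1, so H_0 ≅ Z.
  H_1: rank ker ∂_1 − rank ∂_2 = (21 − 6) − 13 = 2, and the invariant factors of ∂_2 are all 1, so H_1 ≅ Z^2.
  H_2: rank ker ∂_2 − rank ∂_3 = (14 − 13) − 0 = 1, and there is no ∂_3, so H_2 ≅ Z.

As a check, the Euler characteristic is 7 − 21 + 14 = 0, which agrees with 1 − 2 + 1 = 0.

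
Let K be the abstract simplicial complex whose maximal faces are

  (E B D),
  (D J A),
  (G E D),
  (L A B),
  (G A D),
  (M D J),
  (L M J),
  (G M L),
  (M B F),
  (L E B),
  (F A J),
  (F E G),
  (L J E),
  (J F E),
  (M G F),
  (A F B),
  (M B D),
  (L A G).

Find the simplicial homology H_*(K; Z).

Take the total order A < B < D < E < F < G < J < L < M on the vertex set. Then K (dimension 2) consists of the simplices:

  0-simplices (9): A, B, D, E, F, G, J, L, M
  1-simplices (27): AB, AD, AF, AG, AJ, AL, BD, BE, BF, BL, BM, DE, DG, DJ, DM, EF, EG, EJ, EL, FG, FJ, FM, GL, GM, JL, JM, LM
  2-simplices (18): ABF, ABL, ADG, ADJ, AFJ, AGL, BDE, BDM, BEL, BFM, DEG, DJM, EFG, EFJ, EJL, FGM, GLM, JLM

Hence C_0 ≅ Z^9, C_1 ≅ Z^27, C_2 ≅ Z^18.

∂_1: C_1 → C_0 maps an edge to its endpoints' difference, ∂[p,q] = q − p. For instance
  ∂AB = B − A.
This gives a 9×27 integer matrix of rank 8; reducing to Smith normal form yields diagonal entries (1,1,1,1,1,1,1,1).

Boundary ∂_2: C_2 → C_1 maps a triangle to the signed sum of its edges. For instance
  ∂BFM = FM − BM + BF,
  ∂DJM = JM − DM + DJ.
The 27×18 boundary matrix has rank 17 and Smith normal form diag(1,1,1,1,1,1,1,1,1,1,1,1,1,1,1,1,1).

Reading off H_k = ker ∂_k / im ∂_{k+1}:

  H_0: rank C_0 − rank ∂_1 = 9 − 8 = 1, and the invariant factors of ∂_1 are all 1, so H_0 ≅ Z.
  H_1: rank ker ∂_1 − rank ∂_2 = (27 − 8) − 17 = 2, and the invariant factors of ∂_2 are all 1, so H_1 ≅ Z^2.
  H_2: rank ker ∂_2 − rank ∂_3 = (18 − 17) − 0 = 1, and there is no ∂_3, so H_2 ≅ Z.

(K is a triangulation of the torus T^2.)

H_0 = Z,  H_1 = Z^2,  H_2 = Z.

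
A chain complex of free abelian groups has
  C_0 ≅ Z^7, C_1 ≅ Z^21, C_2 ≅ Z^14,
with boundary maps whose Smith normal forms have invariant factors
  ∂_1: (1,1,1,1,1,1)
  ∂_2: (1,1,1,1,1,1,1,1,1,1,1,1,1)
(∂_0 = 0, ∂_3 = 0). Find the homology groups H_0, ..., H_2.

H_0 = Z,  H_1 = Z^2,  H_2 = Z.

H_0: b_0 = 7 − 0 − 6 = 1; torsion from ∂_1 factors > 1: none. So H_0 = Z.
H_1: b_1 = 21 − 6 − 13 = 2; torsion from ∂_2 factors > 1: none. So H_1 = Z^2.
H_2: b_2 = 14 − 13 − 0 = 1; torsion from ∂_3 factors > 1: none. So H_2 = Z.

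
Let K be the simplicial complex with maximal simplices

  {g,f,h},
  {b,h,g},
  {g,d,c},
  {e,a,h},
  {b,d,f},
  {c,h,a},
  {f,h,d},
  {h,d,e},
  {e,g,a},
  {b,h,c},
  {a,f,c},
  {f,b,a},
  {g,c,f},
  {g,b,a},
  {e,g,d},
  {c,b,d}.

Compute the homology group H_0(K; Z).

Fix the vertex order a < b < c < d < e < f < g < h and write every simplex with vertices in increasing order. Then dim K = 2 and the simplices of K are:

  0-simplices (8): a, b, c, d, e, f, g, h
  1-simplices (24): ab, ac, ae, af, ag, ah, bc, bd, bf, bg, bh, cd, cf, cg, ch, de, df, dg, dh, eg, eh, fg, fh, gh
  2-simplices (16): abf, abg, acf, ach, aeg, aeh, bcd, bch, bdf, bgh, cdg, cfg, deg, deh, dfh, fgh

so the chain groups are C_0 ≅ Z^8, C_1 ≅ Z^24, C_2 ≅ Z^16.

Boundary ∂_1: C_1 → C_0 sends each edge [p,q] (with p < q) to q − p.
This gives a 8×24 integer matrix of rank 7; reducing to Smith normal form yields diagonal entries (1,1,1,1,1,1,1).

∂_2: C_2 → C_1 maps a triangle to the signed sum of its edges. For instance
  ∂abf = bf − af + ab,
  ∂bch = ch − bh + bc.
This gives a 24×16 integer matrix of rank 15; reducing to Smith normal form yields diagonal entries (1,1,1,1,1,1,1,1,1,1,1,1,1,1,1).

From H_k ≅ ker(∂_k) / im(∂_{k+1}) we obtain:

  H_0: rank C_0 − rank ∂_1 = 8 − 7 = 1, and the invariant factors of ∂_1 are all 1, so H_0 = Z.

H_0 = Z.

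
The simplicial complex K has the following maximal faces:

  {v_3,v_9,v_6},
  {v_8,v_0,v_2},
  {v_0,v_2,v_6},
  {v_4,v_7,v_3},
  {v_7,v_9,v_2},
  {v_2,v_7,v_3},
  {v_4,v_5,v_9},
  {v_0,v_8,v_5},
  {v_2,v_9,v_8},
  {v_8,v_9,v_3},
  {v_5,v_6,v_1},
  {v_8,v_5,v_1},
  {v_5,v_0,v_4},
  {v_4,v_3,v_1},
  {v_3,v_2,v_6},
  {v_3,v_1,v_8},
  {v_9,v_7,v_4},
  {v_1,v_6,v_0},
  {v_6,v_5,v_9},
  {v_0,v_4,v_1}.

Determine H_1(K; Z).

K has 10 vertices, 30 edges, 20 triangles.
rank ∂_1 = 9, rank ∂_2 = 20 ⇒ b_1 = 30 − 9 − 20 = 1; ∂_2 has invariant factor(s) [2] giving torsion. So H_1 = Z ⊕ Z_2.

H_1 = Z ⊕ Z_2.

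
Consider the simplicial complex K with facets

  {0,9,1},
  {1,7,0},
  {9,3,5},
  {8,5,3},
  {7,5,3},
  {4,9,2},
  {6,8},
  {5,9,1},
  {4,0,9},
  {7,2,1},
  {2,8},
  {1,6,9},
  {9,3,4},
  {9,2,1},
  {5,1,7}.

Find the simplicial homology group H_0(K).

H_0 = Z.

Order the vertices as 0 < 1 < 2 < 3 < 4 < 5 < 6 < 7 < 8 < 9. Listing each simplex with vertices in this order, K has dimension 2 with simplices:

  0-simplices (10): [0], [1], [2], [3], [4], [5], [6], [7], [8], [9]
  1-simplices (24): (24 of them)
  2-simplices (13): [0,1,7], [0,1,9], [0,4,9], [1,2,7], [1,2,9], [1,5,7], [1,5,9], [1,6,9], [2,4,9], [3,4,9], [3,5,7], [3,5,8], [3,5,9]

Hence C_0 ≅ Z^10, C_1 ≅ Z^24, C_2 ≅ Z^13.

The boundary map ∂_1: C_1 → C_0 is given by ∂[p,q] = [q] − [p]. For instance
  ∂[0,4] = [4] − [0].
This gives a 10×24 integer matrix of rank 9; reducing to Smith normal form yields diagonal entries (1,1,1,1,1,1,1,1,1).

The boundary map ∂_2: C_2 → C_1 maps a triangle to the signed sum of its edges. For instance
  ∂[1,2,9] = [2,9] − [1,9] + [1,2],
  ∂[3,5,8] = [5,8] − [3,8] + [3,5].
As a 24×13 matrix over Z this has rank 13, with invariant factors (1,1,1,1,1,1,1,1,1,1,1,1,1).

Reading off H_k = ker ∂_k / im ∂_{k+1}:

  H_0: rank C_0 − rank ∂_1 = 10 − 9 = 1, and the invariant factors of ∂_1 are all 1, so H_0 ≅ Z.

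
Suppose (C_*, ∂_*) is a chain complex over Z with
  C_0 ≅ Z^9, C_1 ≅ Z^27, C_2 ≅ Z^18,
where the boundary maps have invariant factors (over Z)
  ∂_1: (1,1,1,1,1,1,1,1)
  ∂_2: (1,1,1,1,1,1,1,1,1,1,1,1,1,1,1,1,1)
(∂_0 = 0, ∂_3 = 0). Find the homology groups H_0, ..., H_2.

H_0 ≅ Z,  H_1 ≅ Z^2,  H_2 ≅ Z.

H_0: b_0 = 9 − 0 − 8 = 1; torsion from ∂_1 factors > 1: none. So H_0 ≅ Z.
H_1: b_1 = 27 − 8 − 17 = 2; torsion from ∂_2 factors > 1: none. So H_1 ≅ Z^2.
H_2: b_2 = 18 − 17 − 0 = 1; torsion from ∂_3 factors > 1: none. So H_2 ≅ Z.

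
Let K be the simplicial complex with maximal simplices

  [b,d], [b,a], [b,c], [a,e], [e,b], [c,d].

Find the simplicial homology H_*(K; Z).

H_0 = Z,  H_1 = Z^2.

Fix the vertex order a < b < c < d < e and write every simplex with vertices in increasing order. Then dim K = 1 and the simplices of K are:

  0-simplices (5): a, b, c, d, e
  1-simplices (6): ab, ae, bc, bd, be, cd

giving chain groups C_0 ≅ Z^5, C_1 ≅ Z^6.

The boundary map ∂_1: C_1 → C_0 maps an edge to its endpoints' difference, ∂[p,q] = q − p.
The resulting 5×6 matrix has rank 4, and its Smith normal form has invariant factors (1,1,1,1).

Now H_k = ker ∂_k / im ∂_{k+1}, so:

  H_0: rank C_0 − rank ∂_1 = 5 − 4 = 1, and the invariant factors of ∂_1 are all 1, so H_0 = Z.
  H_1: rank ker ∂_1 − rank ∂_2 = (6 − 4) − 0 = 2, and there is no ∂_2, so H_1 = Z^2.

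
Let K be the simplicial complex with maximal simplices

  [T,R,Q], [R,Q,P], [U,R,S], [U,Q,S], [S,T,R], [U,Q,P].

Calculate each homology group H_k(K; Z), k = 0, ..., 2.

Fix the vertex order P < Q < R < S < T < U and write every simplex with vertices in increasing order. Then dim K = 2 and the simplices of K are:

  0-simplices (6): P, Q, R, S, T, U
  1-simplices (12): PQ, PR, PU, QR, QS, QT, QU, RS, RT, RU, ST, SU
  2-simplices (6): PQR, PQU, QRT, QSU, RST, RSU

Hence C_0 ≅ Z^6, C_1 ≅ Z^12, C_2 ≅ Z^6.

∂_1: C_1 → C_0 sends each edge [p,q] (with p < q) to q − p.
The 6×12 boundary matrix has rank 5 and Smith normal form diag(1,1,1,1,1).

Boundary ∂_2: C_2 → C_1 maps a triangle to the signed sum of its edges. For instance
  ∂QSU = SU − QU + QS,
  ∂QRT = RT − QT + QR.
The 12×6 boundary matrix has rank 6 and Smith normal form diag(1,1,1,1,1,1).

Reading off H_k = ker ∂_k / im ∂_{k+1}:

  H_0: rank C_0 − rank ∂_1 = 6 − 5 = 1, and the invariant factors of ∂_1 are all 1, so H_0 = Z.
  H_1: rank ker ∂_1 − rank ∂_2 = (12 − 5) − 6 = 1, and the invariant factors of ∂_2 are all 1, so H_1 = Z.
  H_2: rank ker ∂_2 − rank ∂_3 = (6 − 6) − 0 = 0, and there is no ∂_3, so H_2 = 0.

H_0 ≅ Z,  H_1 ≅ Z,  H_2 = 0.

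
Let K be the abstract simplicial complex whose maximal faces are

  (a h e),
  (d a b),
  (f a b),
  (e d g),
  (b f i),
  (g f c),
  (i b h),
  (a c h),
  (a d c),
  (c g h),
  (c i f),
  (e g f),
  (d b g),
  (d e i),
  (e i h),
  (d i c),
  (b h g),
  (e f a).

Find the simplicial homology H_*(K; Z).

H_0 = Z,  H_1 = Z^2,  H_2 = Z.

Fix the vertex order a < b < c < d < e < f < g < h < i and write every simplex with vertices in increasing order. Then dim K = 2 and the simplices of K are:

  0-simplices (9): a, b, c, d, e, f, g, h, i
  1-simplices (27): ab, ac, ad, ae, af, ah, bd, bf, bg, bh, bi, cd, cf, cg, ch, ci, de, dg, di, ef, eg, eh, ei, fg, fi, gh, hi
  2-simplices (18): abd, abf, acd, ach, aef, aeh, bdg, bfi, bgh, bhi, cdi, cfg, cfi, cgh, deg, dei, efg, ehi

Hence C_0 ≅ Z^9, C_1 ≅ Z^27, C_2 ≅ Z^18.

Boundary ∂_1: C_1 → C_0 sends each edge [p,q] (with p < q) to q − p.
The resulting 9×27 matrix has rank 8, and its Smith normal form has invariant factors (1,1,1,1,1,1,1,1).

The boundary map ∂_2: C_2 → C_1 maps a triangle to the signed sum of its edges. For instance
  ∂ach = ch − ah + ac,
  ∂efg = fg − eg + ef.
This gives a 27×18 integer matrix of rank 17; reducing to Smith normal form yields diagonal entries (1,1,1,1,1,1,1,1,1,1,1,1,1,1,1,1,1).

Now H_k = ker ∂_k / im ∂_{k+1}, so:

  H_0: rank C_0 − rank ∂_1 = 9 − 8 = 1, and the invariant factors of ∂_1 are all 1, so H_0 ≅ Z.
  H_1: rank ker ∂_1 − rank ∂_2 = (27 − 8) − 17 = 2, and the invariant factors of ∂_2 are all 1, so H_1 ≅ Z^2.
  H_2: rank ker ∂_2 − rank ∂_3 = (18 − 17) − 0 = 1, and there is no ∂_3, so H_2 ≅ Z.

As a check, the Euler characteristic is 9 − 27 + 18 = 0, which agrees with 1 − 2 + 1 = 0.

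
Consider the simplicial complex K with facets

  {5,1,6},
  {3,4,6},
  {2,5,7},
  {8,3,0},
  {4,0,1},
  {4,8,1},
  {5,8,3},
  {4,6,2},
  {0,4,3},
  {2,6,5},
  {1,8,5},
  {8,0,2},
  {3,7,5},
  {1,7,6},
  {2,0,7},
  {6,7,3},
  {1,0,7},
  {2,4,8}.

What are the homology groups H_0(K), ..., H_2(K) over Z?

Fix the vertex order 0 < 1 < 2 < 3 < 4 < 5 < 6 < 7 < 8 and write every simplex with vertices in increasing order. Then dim K = 2 and the simplices of K are:

  0-simplices (9): [0], [1], [2], [3], [4], [5], [6], [7], [8]
  1-simplices (27): (27 of them)
  2-simplices (18): [0,1,4], [0,1,7], [0,2,7], [0,2,8], [0,3,4], [0,3,8], [1,4,8], [1,5,6], [1,5,8], [1,6,7], [2,4,6], [2,4,8], [2,5,6], [2,5,7], [3,4,6], [3,5,7], [3,5,8], [3,6,7]

Hence C_0 ≅ Z^9, C_1 ≅ Z^27, C_2 ≅ Z^18.

Boundary ∂_1: C_1 → C_0 sends each edge [p,q] (with p < q) to q − p. For instance
  ∂[2,4] = [4] − [2].
This gives a 9×27 integer matrix of rank 8; reducing to Smith normal form yields diagonal entries (1,1,1,1,1,1,1,1).

Boundary ∂_2: C_2 → C_1 sends each 2-simplex [p,q,r] to [q,r] − [p,r] + [p,q]. For instance
  ∂[3,6,7] = [6,7] − [3,7] + [3,6],
  ∂[0,2,8] = [2,8] − [0,8] + [0,2].
This gives a 27×18 integer matrix of rank 18; reducing to Smith normal form yields diagonal entries (1,1,1,1,1,1,1,1,1,1,1,1,1,1,1,1,1,2).

Reading off H_k = ker ∂_k / im ∂_{k+1}:

  H_0: rank C_0 − rank ∂_1 = 9 − 8 = 1, and the invariant factors of ∂_1 are all 1, so H_0 = Z.
  H_1: rank ker ∂_1 − rank ∂_2 = (27 − 8) − 18 = 1, and ∂_2 has invariant factor 2 > 1, so H_1 = Z ⊕ Z/2Z.
  H_2: rank ker ∂_2 − rank ∂_3 = (18 − 18) − 0 = 0, and there is no ∂_3, so H_2 = 0.

As a check, the Euler characteristic is 9 − 27 + 18 = 0, which agrees with 1 − 1 + 0 = 0.

H_0 = Z,  H_1 = Z ⊕ Z/2Z,  H_2 = 0.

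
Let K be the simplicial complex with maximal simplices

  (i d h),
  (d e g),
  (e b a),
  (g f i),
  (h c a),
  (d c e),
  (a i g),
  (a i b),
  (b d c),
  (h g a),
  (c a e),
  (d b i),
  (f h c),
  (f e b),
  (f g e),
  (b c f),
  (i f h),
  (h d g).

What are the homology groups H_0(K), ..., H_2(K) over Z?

We work with the vertex ordering a < b < c < d < e < f < g < h < i. The simplices of K, each written with vertices in increasing order, are:

  0-simplices (9): a, b, c, d, e, f, g, h, i
  1-simplices (27): ab, ac, ae, ag, ah, ai, bc, bd, be, bf, bi, cd, ce, cf, ch, de, dg, dh, di, ef, eg, fg, fh, fi, gh, gi, hi
  2-simplices (18): abe, abi, ace, ach, agh, agi, bcd, bcf, bdi, bef, cde, cfh, deg, dgh, dhi, efg, fgi, fhi

Hence C_0 ≅ Z^9, C_1 ≅ Z^27, C_2 ≅ Z^18.

∂_1: C_1 → C_0 sends each edge [p,q] (with p < q) to q − p.
As a 9×27 matrix over Z this has rank 8, with invariant factors (1,1,1,1,1,1,1,1).

∂_2: C_2 → C_1 sends each 2-simplex [p,q,r] to [q,r] − [p,r] + [p,q]. For instance
  ∂cfh = fh − ch + cf,
  ∂bcd = cd − bd + bc.
The resulting 27×18 matrix has rank 18, and its Smith normal form has invariant factors (1,1,1,1,1,1,1,1,1,1,1,1,1,1,1,1,1,2).

Now H_k = ker ∂_k / im ∂_{k+1}, so:

  H_0: rank C_0 − rank ∂_1 = 9 − 8 = 1, and the invariant factors of ∂_1 are all 1, so H_0 ≅ Z.
  H_1: rank ker ∂_1 − rank ∂_2 = (27 − 8) − 18 = 1, and ∂_2 has invariant factor 2 > 1, so H_1 ≅ Z ⊕ Z/2.
  H_2: rank ker ∂_2 − rank ∂_3 = (18 − 18) − 0 = 0, and there is no ∂_3, so H_2 ≅ 0.

As a check, the Euler characteristic is 9 − 27 + 18 = 0, which agrees with 1 − 1 + 0 = 0.

H_0 = Z,  H_1 = Z ⊕ Z/2,  H_2 = 0.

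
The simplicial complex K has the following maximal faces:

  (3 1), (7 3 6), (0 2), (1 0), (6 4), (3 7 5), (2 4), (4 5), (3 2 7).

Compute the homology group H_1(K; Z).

H_1 ≅ Z^3.

We work with the vertex ordering 0 < 1 < 2 < 3 < 4 < 5 < 6 < 7. The simplices of K, each written with vertices in increasing order, are:

  0-simplices (8): [0], [1], [2], [3], [4], [5], [6], [7]
  1-simplices (13): [0,1], [0,2], [1,3], [2,3], [2,4], [2,7], [3,5], [3,6], [3,7], [4,5], [4,6], [5,7], [6,7]
  2-simplices (3): [2,3,7], [3,5,7], [3,6,7]

so the chain groups are C_0 ≅ Z^8, C_1 ≅ Z^13, C_2 ≅ Z^3.

∂_1: C_1 → C_0 maps an edge to its endpoints' difference, ∂[p,q] = q − p. For instance
  ∂[3,6] = [6] − [3].
This gives a 8×13 integer matrix of rank 7; reducing to Smith normal form yields diagonal entries (1,1,1,1,1,1,1).

Boundary ∂_2: C_2 → C_1 sends each 2-simplex [p,q,r] to [q,r] − [p,r] + [p,q]. For instance
  ∂[2,3,7] = [3,7] − [2,7] + [2,3],
  ∂[3,5,7] = [5,7] − [3,7] + [3,5].
This gives a 13×3 integer matrix of rank 3; reducing to Smith normal form yields diagonal entries (1,1,1).

Reading off H_k = ker ∂_k / im ∂_{k+1}:

  H_1: rank ker ∂_1 − rank ∂_2 = (13 − 7) − 3 = 3, and the invariant factors of ∂_2 are all 1, so H_1 = Z^3.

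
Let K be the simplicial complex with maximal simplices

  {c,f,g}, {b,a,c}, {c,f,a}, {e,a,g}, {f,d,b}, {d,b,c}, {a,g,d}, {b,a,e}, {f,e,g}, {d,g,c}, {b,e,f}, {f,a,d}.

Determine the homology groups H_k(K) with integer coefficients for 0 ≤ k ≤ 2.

Order the vertices as a < b < c < d < e < f < g. Listing each simplex with vertices in this order, K has dimension 2 with simplices:

  0-simplices (7): a, b, c, d, e, f, g
  1-simplices (18): ab, ac, ad, ae, af, ag, bc, bd, be, bf, cd, cf, cg, df, dg, ef, eg, fg
  2-simplices (12): abc, abe, acf, adf, adg, aeg, bcd, bdf, bef, cdg, cfg, efg

Hence C_0 ≅ Z^7, C_1 ≅ Z^18, C_2 ≅ Z^12.

The boundary map ∂_1: C_1 → C_0 is given by ∂[p,q] = [q] − [p]. For instance
  ∂ag = g − a.
The 7×18 boundary matrix has rank 6 and Smith normal form diag(1,1,1,1,1,1).

Boundary ∂_2: C_2 → C_1 maps a triangle to the signed sum of its edges. For instance
  ∂bef = ef − bf + be,
  ∂aeg = eg − ag + ae.
The resulting 18×12 matrix has rank 12, and its Smith normal form has invariant factors (1,1,1,1,1,1,1,1,1,1,1,2).

From H_k ≅ ker(∂_k) / im(∂_{k+1}) we obtain:

  H_0: rank C_0 − rank ∂_1 = 7 − 6 = 1, and the invariant factors of ∂_1 are all 1, so H_0 = Z.
  H_1: rank ker ∂_1 − rank ∂_2 = (18 − 6) − 12 = 0, and ∂_2 has invariant factor 2 > 1, so H_1 = Z/2Z.
  H_2: rank ker ∂_2 − rank ∂_3 = (12 − 12) − 0 = 0, and there is no ∂_3, so H_2 = 0.

H_0 ≅ Z,  H_1 ≅ Z/2Z,  H_2 = 0.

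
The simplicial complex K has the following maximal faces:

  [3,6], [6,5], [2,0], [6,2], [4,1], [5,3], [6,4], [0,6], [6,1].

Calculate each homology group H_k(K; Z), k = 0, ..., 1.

H_0 ≅ Z,  H_1 ≅ Z^3.

K has 7 vertices, 9 edges.
rank ∂_0 = 0, rank ∂_1 = 6 ⇒ b_0 = 7 − 0 − 6 = 1; all invariant factors of ∂_1 are 1 so no torsion. So H_0 ≅ Z.
rank ∂_1 = 6, rank ∂_2 = 0 ⇒ b_1 = 9 − 6 − 0 = 3. So H_1 ≅ Z^3.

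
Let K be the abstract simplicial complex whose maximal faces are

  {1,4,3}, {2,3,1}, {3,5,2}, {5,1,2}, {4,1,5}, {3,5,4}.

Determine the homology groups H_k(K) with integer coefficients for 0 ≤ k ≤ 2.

Order the vertices as 1 < 2 < 3 < 4 < 5. Listing each simplex with vertices in this order, K has dimension 2 with simplices:

  0-simplices (5): [1], [2], [3], [4], [5]
  1-simplices (9): [1,2], [1,3], [1,4], [1,5], [2,3], [2,5], [3,4], [3,5], [4,5]
  2-simplices (6): [1,2,3], [1,2,5], [1,3,4], [1,4,5], [2,3,5], [3,4,5]

giving chain groups C_0 ≅ Z^5, C_1 ≅ Z^9, C_2 ≅ Z^6.

The boundary map ∂_1: C_1 → C_0 maps an edge to its endpoints' difference, ∂[p,q] = q − p. For instance
  ∂[2,3] = [3] − [2].
The resulting 5×9 matrix has rank 4, and its Smith normal form has invariant factors (1,1,1,1).

Boundary ∂_2: C_2 → C_1 acts by ∂[p,q,r] = [q,r] − [p,r] + [p,q]. For instance
  ∂[1,4,5] = [4,5] − [1,5] + [1,4],
  ∂[1,3,4] = [3,4] − [1,4] + [1,3].
The resulting 9×6 matrix has rank 5, and its Smith normal form has invariant factors (1,1,1,1,1).

From H_k ≅ ker(∂_k) / im(∂_{k+1}) we obtain:

  H_0: rank C_0 − rank ∂_1 = 5 − 4 = 1, and the invariant factors of ∂_1 are all 1, so H_0 ≅ Z.
  H_1: rank ker ∂_1 − rank ∂_2 = (9 − 4) − 5 = 0, and the invariant factors of ∂_2 are all 1, so H_1 ≅ 0.
  H_2: rank ker ∂_2 − rank ∂_3 = (6 − 5) − 0 = 1, and there is no ∂_3, so H_2 ≅ Z.

As a check, the Euler characteristic is 5 − 9 + 6 = 2, which agrees with 1 − 0 + 1 = 2.

H_0 = Z,  H_1 = 0,  H_2 = Z.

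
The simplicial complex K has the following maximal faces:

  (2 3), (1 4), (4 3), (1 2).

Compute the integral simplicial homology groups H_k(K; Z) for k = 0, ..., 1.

Order the vertices as 1 < 2 < 3 < 4. Listing each simplex with vertices in this order, K has dimension 1 with simplices:

  0-simplices (4): [1], [2], [3], [4]
  1-simplices (4): [1,2], [1,4], [2,3], [3,4]

Hence C_0 ≅ Z^4, C_1 ≅ Z^4.

The boundary map ∂_1: C_1 → C_0 sends each edge [p,q] (with p < q) to q − p.
The 4×4 boundary matrix has rank 3 and Smith normal form diag(1,1,1).

From H_k ≅ ker(∂_k) / im(∂_{k+1}) we obtain:

  H_0: rank C_0 − rank ∂_1 = 4 − 3 = 1, and the invariant factors of ∂_1 are all 1, so H_0 = Z.
  H_1: rank ker ∂_1 − rank ∂_2 = (4 − 3) − 0 = 1, and there is no ∂_2, so H_1 = Z.

H_0 = Z,  H_1 = Z.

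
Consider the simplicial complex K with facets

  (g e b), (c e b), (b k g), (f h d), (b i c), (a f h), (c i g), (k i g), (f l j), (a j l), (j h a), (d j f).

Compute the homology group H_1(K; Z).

H_1 ≅ Z^2.

We work with the vertex ordering a < b < c < d < e < f < g < h < i < j < k < l. The simplices of K, each written with vertices in increasing order, are:

  0-simplices (12): a, b, c, d, e, f, g, h, i, j, k, l
  1-simplices (24): af, ah, aj, al, bc, be, bg, bi, bk, ce, cg, ci, df, dh, dj, eg, fh, fj, fl, gi, gk, hj, ik, jl
  2-simplices (12): afh, ahj, ajl, bce, bci, beg, bgk, cgi, dfh, dfj, fjl, gik

giving chain groups C_0 ≅ Z^12, C_1 ≅ Z^24, C_2 ≅ Z^12.

Boundary ∂_1: C_1 → C_0 sends each edge [p,q] (with p < q) to q − p.
This gives a 12×24 integer matrix of rank 10; reducing to Smith normal form yields diagonal entries (1,1,1,1,1,1,1,1,1,1).

Boundary ∂_2: C_2 → C_1 sends each 2-simplex [p,q,r] to [q,r] − [p,r] + [p,q]. For instance
  ∂bci = ci − bi + bc,
  ∂beg = eg − bg + be.
The resulting 24×12 matrix has rank 12, and its Smith normal form has invariant factors (1,1,1,1,1,1,1,1,1,1,1,1).

Computing H_k = (kernel of ∂_k) / (image of ∂_{k+1}):

  H_1: rank ker ∂_1 − rank ∂_2 = (24 − 10) − 12 = 2, and the invariant factors of ∂_2 are all 1, so H_1 ≅ Z^2.

(K is a triangulation of the disjoint union of the cylinder S^1 x I and the cylinder S^1 x I.)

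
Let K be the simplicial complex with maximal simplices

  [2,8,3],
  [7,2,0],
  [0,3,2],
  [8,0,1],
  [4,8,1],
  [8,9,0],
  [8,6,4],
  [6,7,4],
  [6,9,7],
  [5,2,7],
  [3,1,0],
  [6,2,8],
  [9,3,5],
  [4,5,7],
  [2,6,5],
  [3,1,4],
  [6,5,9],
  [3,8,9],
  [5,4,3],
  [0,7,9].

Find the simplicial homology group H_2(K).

H_2 = 0.

Take the total order 0 < 1 < 2 < 3 < 4 < 5 < 6 < 7 < 8 < 9 on the vertex set. Then K (dimension 2) consists of the simplices:

  0-simplices (10): [0], [1], [2], [3], [4], [5], [6], [7], [8], [9]
  1-simplices (30): (30 of them)
  2-simplices (20): (20 of them)

giving chain groups C_0 ≅ Z^10, C_1 ≅ Z^30, C_2 ≅ Z^20.

The boundary map ∂_1: C_1 → C_0 is given by ∂[p,q] = [q] − [p]. For instance
  ∂[0,3] = [3] − [0].
This gives a 10×30 integer matrix of rank 9; reducing to Smith normal form yields diagonal entries (1,1,1,1,1,1,1,1,1).

Boundary ∂_2: C_2 → C_1 sends each 2-simplex [p,q,r] to [q,r] − [p,r] + [p,q]. For instance
  ∂[0,1,3] = [1,3] − [0,3] + [0,1],
  ∂[3,5,9] = [5,9] − [3,9] + [3,5].
As a 30×20 matrix over Z this has rank 20, with invariant factors (1,1,1,1,1,1,1,1,1,1,1,1,1,1,1,1,1,1,1,2).

From H_k ≅ ker(∂_k) / im(∂_{k+1}) we obtain:

  H_2: rank ker ∂_2 − rank ∂_3 = (20 − 20) − 0 = 0, and there is no ∂_3, so H_2 = 0.

(K is a triangulation of the Klein bottle.)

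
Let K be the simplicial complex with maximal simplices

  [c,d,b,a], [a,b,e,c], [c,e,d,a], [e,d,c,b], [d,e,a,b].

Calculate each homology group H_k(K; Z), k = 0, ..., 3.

Order the vertices as a < b < c < d < e. Listing each simplex with vertices in this order, K has dimension 3 with simplices:

  0-simplices (5): a, b, c, d, e
  1-simplices (10): ab, ac, ad, ae, bc, bd, be, cd, ce, de
  2-simplices (10): abc, abd, abe, acd, ace, ade, bcd, bce, bde, cde
  3-simplices (5): abcd, abce, abde, acde, bcde

giving chain groups C_0 ≅ Z^5, C_1 ≅ Z^10, C_2 ≅ Z^10, C_3 ≅ Z^5.

The boundary map ∂_1: C_1 → C_0 is given by ∂[p,q] = [q] − [p]. For instance
  ∂ab = b − a.
The 5×10 boundary matrix has rank 4 and Smith normal form diag(1,1,1,1).

The boundary map ∂_2: C_2 → C_1 acts by ∂[p,q,r] = [q,r] − [p,r] + [p,q]. For instance
  ∂bcd = cd − bd + bc,
  ∂ade = de − ae + ad.
The 10×10 boundary matrix has rank 6 and Smith normal form diag(1,1,1,1,1,1).

The boundary map ∂_3: C_3 → C_2 sends each 3-simplex σ to the alternating sum Σ_i (−1)^i (σ with its i-th vertex removed). For instance
  ∂bcde = cde − bde + bce − bcd,
  ∂abcd = bcd − acd + abd − abc.
This gives a 10×5 integer matrix of rank 4; reducing to Smith normal form yields diagonal entries (1,1,1,1).

Computing H_k = (kernel of ∂_k) / (image of ∂_{k+1}):

  H_0: rank C_0 − rank ∂_1 = 5 − 4 = 1, and the invariant factors of ∂_1 are all 1, so H_0 = Z.
  H_1: rank ker ∂_1 − rank ∂_2 = (10 − 4) − 6 = 0, and the invariant factors of ∂_2 are all 1, so H_1 = 0.
  H_2: rank ker ∂_2 − rank ∂_3 = (10 − 6) − 4 = 0, and the invariant factors of ∂_3 are all 1, so H_2 = 0.
  H_3: rank ker ∂_3 − rank ∂_4 = (5 − 4) − 0 = 1, and there is no ∂_4, so H_3 = Z.

(K is a triangulation of the 3-sphere S^3.)

H_0 ≅ Z,  H_1 = 0,  H_2 = 0,  H_3 ≅ Z.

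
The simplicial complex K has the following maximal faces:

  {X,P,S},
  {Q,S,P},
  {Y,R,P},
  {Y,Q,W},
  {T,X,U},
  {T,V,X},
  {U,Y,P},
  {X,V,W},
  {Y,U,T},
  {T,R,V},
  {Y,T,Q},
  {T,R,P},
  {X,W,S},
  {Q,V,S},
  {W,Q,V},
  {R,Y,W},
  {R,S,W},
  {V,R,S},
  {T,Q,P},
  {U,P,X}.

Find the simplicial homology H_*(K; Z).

Fix the vertex order P < Q < R < S < T < U < V < W < X < Y and write every simplex with vertices in increasing order. Then dim K = 2 and the simplices of K are:

  0-simplices (10): P, Q, R, S, T, U, V, W, X, Y
  1-simplices (30): PQ, PR, PS, PT, PU, PX, PY, QS, QT, QV, QW, QY, RS, RT, RV, RW, RY, SV, SW, SX, TU, TV, TX, TY, UX, UY, VW, VX, WX, WY
  2-simplices (20): PQS, PQT, PRT, PRY, PSX, PUX, PUY, QSV, QTY, QVW, QWY, RSV, RSW, RTV, RWY, SWX, TUX, TUY, TVX, VWX

so the chain groups are C_0 ≅ Z^10, C_1 ≅ Z^30, C_2 ≅ Z^20.

The boundary map ∂_1: C_1 → C_0 is given by ∂[p,q] = [q] − [p]. For instance
  ∂PR = R − P.
As a 10×30 matrix over Z this has rank 9, with invariant factors (1,1,1,1,1,1,1,1,1).

∂_2: C_2 → C_1 sends each 2-simplex [p,q,r] to [q,r] − [p,r] + [p,q]. For instance
  ∂QSV = SV − QV + QS,
  ∂PUY = UY − PY + PU.
As a 30×20 matrix over Z this has rank 20, with invariant factors (1,1,1,1,1,1,1,1,1,1,1,1,1,1,1,1,1,1,1,2).

Reading off H_k = ker ∂_k / im ∂_{k+1}:

  H_0: rank C_0 − rank ∂_1 = 10 − 9 = 1, and the invariant factors of ∂_1 are all 1, so H_0 ≅ Z.
  H_1: rank ker ∂_1 − rank ∂_2 = (30 − 9) − 20 = 1, and ∂_2 has invariant factor 2 > 1, so H_1 ≅ Z ⊕ Z_2.
  H_2: rank ker ∂_2 − rank ∂_3 = (20 − 20) − 0 = 0, and there is no ∂_3, so H_2 ≅ 0.

As a check, the Euler characteristic is 10 − 30 + 20 = 0, which agrees with 1 − 1 + 0 = 0.
(K is a triangulation of the Klein bottle.)

H_0 = Z,  H_1 = Z ⊕ Z_2,  H_2 = 0.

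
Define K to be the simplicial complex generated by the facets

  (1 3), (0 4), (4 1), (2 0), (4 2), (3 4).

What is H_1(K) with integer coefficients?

H_1 ≅ Z^2.

K has 5 vertices, 6 edges.
rank ∂_1 = 4, rank ∂_2 = 0 ⇒ b_1 = 6 − 4 − 0 = 2. So H_1 = Z^2.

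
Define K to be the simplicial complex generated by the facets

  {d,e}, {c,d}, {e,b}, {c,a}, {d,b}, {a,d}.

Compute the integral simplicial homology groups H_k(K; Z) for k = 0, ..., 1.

K has 5 vertices, 6 edges.
rank ∂_0 = 0, rank ∂_1 = 4 ⇒ b_0 = 5 − 0 − 4 = 1; all invariant factors of ∂_1 are 1 so no torsion. So H_0 ≅ Z.
rank ∂_1 = 4, rank ∂_2 = 0 ⇒ b_1 = 6 − 4 − 0 = 2. So H_1 ≅ Z^2.

H_0 ≅ Z,  H_1 ≅ Z^2.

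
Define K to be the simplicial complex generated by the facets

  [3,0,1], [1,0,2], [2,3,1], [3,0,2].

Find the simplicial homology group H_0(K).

We work with the vertex ordering 0 < 1 < 2 < 3. The simplices of K, each written with vertices in increasing order, are:

  0-simplices (4): [0], [1], [2], [3]
  1-simplices (6): [0,1], [0,2], [0,3], [1,2], [1,3], [2,3]
  2-simplices (4): [0,1,2], [0,1,3], [0,2,3], [1,2,3]

Hence C_0 ≅ Z^4, C_1 ≅ Z^6, C_2 ≅ Z^4.

Boundary ∂_1: C_1 → C_0 sends each edge [p,q] (with p < q) to q − p. For instance
  ∂[2,3] = [3] − [2].
The 4×6 boundary matrix has rank 3 and Smith normal form diag(1,1,1).

The boundary map ∂_2: C_2 → C_1 maps a triangle to the signed sum of its edges. For instance
  ∂[0,1,3] = [1,3] − [0,3] + [0,1],
  ∂[1,2,3] = [2,3] − [1,3] + [1,2].
As a 6×4 matrix over Z this has rank 3, with invariant factors (1,1,1).

Now H_k = ker ∂_k / im ∂_{k+1}, so:

  H_0: rank C_0 − rank ∂_1 = 4 − 3 = 1, and the invariant factors of ∂_1 are all 1, so H_0 ≅ Z.

(K is a triangulation of the 2-sphere S^2.)

H_0 ≅ Z.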